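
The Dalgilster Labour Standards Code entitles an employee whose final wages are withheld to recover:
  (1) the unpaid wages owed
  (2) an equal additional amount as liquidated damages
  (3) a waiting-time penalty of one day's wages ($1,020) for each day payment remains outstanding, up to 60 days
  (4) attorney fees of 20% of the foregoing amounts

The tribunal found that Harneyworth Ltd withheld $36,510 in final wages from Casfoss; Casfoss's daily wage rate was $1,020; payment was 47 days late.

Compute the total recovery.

Liquidated damages (equal amount): $36,510
Penalty days: min(47, 60) = 47
Waiting-time penalty: 47 × $1,020 = $47,940
Subtotal: $36,510 + $36,510 + $47,940 = $120,960
Attorney fees: 20% of $120,960 = $24,192
Total award: $120,960 + $24,192 = $145,152

$145,152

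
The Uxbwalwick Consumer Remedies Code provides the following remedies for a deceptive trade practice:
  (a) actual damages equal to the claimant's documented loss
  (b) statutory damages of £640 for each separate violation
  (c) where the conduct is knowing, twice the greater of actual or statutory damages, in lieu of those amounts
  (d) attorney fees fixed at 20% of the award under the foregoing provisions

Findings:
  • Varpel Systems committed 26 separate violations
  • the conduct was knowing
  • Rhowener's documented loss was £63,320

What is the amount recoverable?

Statutory damages: 26 × £640 = £16,640
Greater of actual damages (£63,320) or statutory damages (£16,640): £63,320
Doubled: 2 × £63,320 = £126,640
Attorney fees: 20% of £126,640 = £25,328
Total recovery: £126,640 + £25,328 = £151,968

£151,968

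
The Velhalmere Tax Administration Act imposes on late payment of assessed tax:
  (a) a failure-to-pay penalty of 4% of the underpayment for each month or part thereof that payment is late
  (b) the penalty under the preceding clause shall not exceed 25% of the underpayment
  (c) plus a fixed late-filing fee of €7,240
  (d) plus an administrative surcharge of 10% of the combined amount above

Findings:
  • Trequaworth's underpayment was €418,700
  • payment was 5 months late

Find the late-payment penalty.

€100,078

Accrued rate: 4% × 5 = 20%, capped at 25% → 20%
Failure-to-pay penalty: 20% of €418,700 = €83,740
Penalty before surcharge: €83,740 + €7,240 = €90,980
Administrative surcharge: 10% of €90,980 = €9,098
Total penalty: €90,980 + €9,098 = €100,078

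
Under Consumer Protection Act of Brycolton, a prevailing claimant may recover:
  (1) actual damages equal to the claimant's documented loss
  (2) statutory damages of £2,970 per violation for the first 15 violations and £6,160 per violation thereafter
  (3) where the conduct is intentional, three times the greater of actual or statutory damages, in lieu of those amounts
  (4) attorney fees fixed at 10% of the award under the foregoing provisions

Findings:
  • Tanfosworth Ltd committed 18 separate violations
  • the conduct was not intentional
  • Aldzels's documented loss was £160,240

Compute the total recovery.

£245,597

First 15 violations: 15 × £2,970 = £44,550
Remaining violations: (18 − 15) × £6,160 = £18,480
Statutory damages: £44,550 + £18,480 = £63,030
Conduct not intentional: the in-lieu enhancement does not apply.
Actual plus statutory damages: £160,240 + £63,030 = £223,270
Attorney fees: 10% of £223,270 = £22,327
Total recovery: £223,270 + £22,327 = £245,597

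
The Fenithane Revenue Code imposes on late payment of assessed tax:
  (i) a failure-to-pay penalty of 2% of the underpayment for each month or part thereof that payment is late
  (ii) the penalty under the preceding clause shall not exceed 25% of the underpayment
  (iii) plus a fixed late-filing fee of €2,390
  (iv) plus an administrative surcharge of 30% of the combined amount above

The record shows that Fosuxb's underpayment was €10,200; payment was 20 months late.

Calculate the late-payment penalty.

Accrued rate: 2% × 20 = 40%, capped at 25% → 25%
Failure-to-pay penalty: 25% of €10,200 = €2,550
Penalty before surcharge: €2,550 + €2,390 = €4,940
Administrative surcharge: 30% of €4,940 = €1,482
Total penalty: €4,940 + €1,482 = €6,422

€6,422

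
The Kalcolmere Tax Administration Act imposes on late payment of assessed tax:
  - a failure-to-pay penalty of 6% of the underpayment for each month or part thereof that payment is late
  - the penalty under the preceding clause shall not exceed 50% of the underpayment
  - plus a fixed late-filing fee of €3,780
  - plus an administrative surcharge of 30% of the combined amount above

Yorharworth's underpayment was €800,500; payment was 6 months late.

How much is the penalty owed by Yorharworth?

Accrued rate: 6% × 6 = 36%, capped at 50% → 36%
Failure-to-pay penalty: 36% of €800,500 = €288,180
Penalty before surcharge: €288,180 + €3,780 = €291,960
Administrative surcharge: 30% of €291,960 = €87,588
Total penalty: €291,960 + €87,588 = €379,548

Penalty: €379,548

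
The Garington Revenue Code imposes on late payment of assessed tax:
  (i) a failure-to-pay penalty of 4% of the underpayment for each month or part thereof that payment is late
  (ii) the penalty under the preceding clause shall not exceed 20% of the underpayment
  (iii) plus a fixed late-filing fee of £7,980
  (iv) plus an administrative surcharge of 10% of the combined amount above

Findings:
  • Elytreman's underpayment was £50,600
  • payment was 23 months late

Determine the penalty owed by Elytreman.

Accrued rate: 4% × 23 = 92%, capped at 20% → 20%
Failure-to-pay penalty: 20% of £50,600 = £10,120
Penalty before surcharge: £10,120 + £7,980 = £18,100
Administrative surcharge: 10% of £18,100 = £1,810
Total penalty: £18,100 + £1,810 = £19,910

£19,910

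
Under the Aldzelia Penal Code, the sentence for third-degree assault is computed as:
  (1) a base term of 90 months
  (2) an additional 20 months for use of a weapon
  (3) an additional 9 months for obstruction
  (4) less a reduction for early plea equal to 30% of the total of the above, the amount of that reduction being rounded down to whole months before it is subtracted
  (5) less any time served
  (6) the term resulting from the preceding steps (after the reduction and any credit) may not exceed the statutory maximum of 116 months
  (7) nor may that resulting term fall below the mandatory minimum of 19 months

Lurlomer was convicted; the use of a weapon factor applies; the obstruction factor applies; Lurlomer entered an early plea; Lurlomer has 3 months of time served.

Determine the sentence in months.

Use of a weapon enhancement: +20 months
Obstruction enhancement: +9 months
Adjusted term: 90 months + 20 months + 9 months = 119 months
Early plea reduction: 30% of 119 months = 35 months (rounded down)
After reduction: 119 − 35 = 84 months
Less time served: 84 months − 3 months = 81 months
Cap at 116 months: 81 months is within the cap, no reduction.
Minimum 19 months: 81 months meets the minimum, no increase.

81 months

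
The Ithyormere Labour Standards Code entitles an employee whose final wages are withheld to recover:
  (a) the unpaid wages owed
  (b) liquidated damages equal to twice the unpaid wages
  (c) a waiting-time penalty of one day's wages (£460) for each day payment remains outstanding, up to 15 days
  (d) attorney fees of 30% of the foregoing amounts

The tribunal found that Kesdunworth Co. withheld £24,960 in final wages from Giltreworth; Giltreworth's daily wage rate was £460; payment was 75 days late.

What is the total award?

Doubled: 2 × £24,960 = £49,920
Penalty days: min(75, 15) = 15
Waiting-time penalty: 15 × £460 = £6,900
Subtotal: £24,960 + £49,920 + £6,900 = £81,780
Attorney fees: 30% of £81,780 = £24,534
Total award: £81,780 + £24,534 = £106,314

£106,314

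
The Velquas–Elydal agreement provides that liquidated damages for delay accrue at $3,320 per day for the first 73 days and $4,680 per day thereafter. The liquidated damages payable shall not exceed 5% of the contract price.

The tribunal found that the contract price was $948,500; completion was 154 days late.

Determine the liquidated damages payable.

Liquidated damages: $47,425

First 73 days: 73 × $3,320 = $242,360
Remaining days: (154 − 73) × $4,680 = $379,080
Accrued per-day damages: $242,360 + $379,080 = $621,440
Cap: 5% of $948,500 = $47,425
Cap at $47,425: $621,440 exceeds the cap → $47,425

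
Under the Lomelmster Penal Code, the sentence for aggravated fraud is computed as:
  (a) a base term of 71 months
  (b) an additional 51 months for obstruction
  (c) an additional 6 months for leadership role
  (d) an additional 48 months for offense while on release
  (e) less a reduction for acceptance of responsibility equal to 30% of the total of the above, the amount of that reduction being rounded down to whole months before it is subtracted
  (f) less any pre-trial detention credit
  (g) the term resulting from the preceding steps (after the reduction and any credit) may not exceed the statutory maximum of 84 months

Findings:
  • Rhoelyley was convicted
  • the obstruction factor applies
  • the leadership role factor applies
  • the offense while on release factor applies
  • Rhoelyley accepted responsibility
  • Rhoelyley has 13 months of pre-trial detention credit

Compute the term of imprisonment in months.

Obstruction enhancement: +51 months
Leadership role enhancement: +6 months
Offense while on release enhancement: +48 months
Adjusted term: 71 months + 51 months + 6 months + 48 months = 176 months
Acceptance of responsibility reduction: 30% of 176 months = 52 months (rounded down)
After reduction: 176 − 52 = 124 months
Less pre-trial detention credit: 124 months − 13 months = 111 months
Cap at 84 months: 111 months exceeds the cap → 84 months

Sentence: 84 months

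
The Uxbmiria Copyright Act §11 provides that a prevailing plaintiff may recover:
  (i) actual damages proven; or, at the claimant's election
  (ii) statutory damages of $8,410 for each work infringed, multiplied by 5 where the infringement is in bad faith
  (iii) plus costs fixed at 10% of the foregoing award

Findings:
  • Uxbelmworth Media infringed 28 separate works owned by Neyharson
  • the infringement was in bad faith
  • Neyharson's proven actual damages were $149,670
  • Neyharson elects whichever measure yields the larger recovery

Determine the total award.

Statutory damages: 28 × $8,410 = $235,480
Multiplied by 5: 5 × $235,480 = $1,177,400
Greater of actual damages ($149,670) or enhanced statutory damages ($1,177,400): $1,177,400
Costs: 10% of $1,177,400 = $117,740
Award plus costs: $1,177,400 + $117,740 = $1,295,140

$1,295,140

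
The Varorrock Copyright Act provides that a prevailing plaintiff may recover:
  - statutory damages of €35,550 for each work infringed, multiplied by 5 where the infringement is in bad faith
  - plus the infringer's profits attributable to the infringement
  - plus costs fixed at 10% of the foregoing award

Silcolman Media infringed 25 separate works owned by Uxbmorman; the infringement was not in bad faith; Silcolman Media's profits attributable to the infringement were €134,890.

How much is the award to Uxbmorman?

Statutory damages: 25 × €35,550 = €888,750
Infringement not in bad faith: no ×5 enhancement.
Combined award: €888,750 + €134,890 = €1,023,640
Costs: 10% of €1,023,640 = €102,364
Award plus costs: €1,023,640 + €102,364 = €1,126,004

Award: €1,126,004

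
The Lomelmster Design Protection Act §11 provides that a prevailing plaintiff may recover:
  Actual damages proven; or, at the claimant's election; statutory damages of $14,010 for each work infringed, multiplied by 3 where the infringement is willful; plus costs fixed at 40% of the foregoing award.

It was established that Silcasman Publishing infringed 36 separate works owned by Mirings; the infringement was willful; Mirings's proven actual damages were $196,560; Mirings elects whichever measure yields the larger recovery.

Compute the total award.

Statutory damages: 36 × $14,010 = $504,360
Trebled: 3 × $504,360 = $1,513,080
Greater of actual damages ($196,560) or enhanced statutory damages ($1,513,080): $1,513,080
Costs: 40% of $1,513,080 = $605,232
Award plus costs: $1,513,080 + $605,232 = $2,118,312

$2,118,312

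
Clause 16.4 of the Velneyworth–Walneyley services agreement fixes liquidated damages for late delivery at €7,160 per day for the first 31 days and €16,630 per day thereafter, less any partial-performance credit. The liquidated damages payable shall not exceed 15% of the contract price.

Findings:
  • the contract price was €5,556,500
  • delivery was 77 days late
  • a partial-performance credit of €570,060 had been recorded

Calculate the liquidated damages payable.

€416,880

First 31 days: 31 × €7,160 = €221,960
Remaining days: (77 − 31) × €16,630 = €764,980
Accrued per-day damages: €221,960 + €764,980 = €986,940
Less partial-performance credit: €986,940 − €570,060 = €416,880
Cap: 15% of €5,556,500 = €833,475
Cap at €833,475: €416,880 is within the cap, no reduction.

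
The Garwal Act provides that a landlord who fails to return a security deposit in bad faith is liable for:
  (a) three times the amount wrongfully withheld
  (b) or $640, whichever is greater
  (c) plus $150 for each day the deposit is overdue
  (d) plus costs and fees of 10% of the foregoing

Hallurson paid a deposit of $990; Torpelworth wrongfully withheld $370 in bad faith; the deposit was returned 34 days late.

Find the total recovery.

Trebled: 3 × $370 = $1,110
Minimum $640: $1,110 meets the minimum, no increase.
Late-return penalty: 34 × $150 = $5,100
Damages plus late penalty: $1,110 + $5,100 = $6,210
Costs and fees: 10% of $6,210 = $621
Total recovery: $6,210 + $621 = $6,831

$6,831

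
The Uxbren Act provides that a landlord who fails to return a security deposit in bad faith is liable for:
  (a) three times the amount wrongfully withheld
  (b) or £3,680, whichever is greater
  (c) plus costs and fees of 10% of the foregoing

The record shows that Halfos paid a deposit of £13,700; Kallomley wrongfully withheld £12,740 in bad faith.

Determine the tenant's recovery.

Trebled: 3 × £12,740 = £38,220
Minimum £3,680: £38,220 meets the minimum, no increase.
Costs and fees: 10% of £38,220 = £3,822
Total recovery: £38,220 + £3,822 = £42,042

£42,042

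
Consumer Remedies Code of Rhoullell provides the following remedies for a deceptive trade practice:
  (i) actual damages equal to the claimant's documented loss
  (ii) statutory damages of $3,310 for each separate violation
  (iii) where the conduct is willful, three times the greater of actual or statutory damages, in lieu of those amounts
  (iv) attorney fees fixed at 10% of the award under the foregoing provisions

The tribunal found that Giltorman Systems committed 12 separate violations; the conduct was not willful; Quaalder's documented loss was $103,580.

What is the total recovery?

$157,630

Statutory damages: 12 × $3,310 = $39,720
Conduct not willful: the in-lieu enhancement does not apply.
Actual plus statutory damages: $103,580 + $39,720 = $143,300
Attorney fees: 10% of $143,300 = $14,330
Total recovery: $143,300 + $14,330 = $157,630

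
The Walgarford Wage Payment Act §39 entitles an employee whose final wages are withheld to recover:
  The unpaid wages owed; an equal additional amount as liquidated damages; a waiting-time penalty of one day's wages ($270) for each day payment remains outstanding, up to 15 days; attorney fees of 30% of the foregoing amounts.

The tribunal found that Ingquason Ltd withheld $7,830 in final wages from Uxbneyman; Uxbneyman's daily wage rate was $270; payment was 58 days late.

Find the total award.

Liquidated damages (equal amount): $7,830
Penalty days: min(58, 15) = 15
Waiting-time penalty: 15 × $270 = $4,050
Subtotal: $7,830 + $7,830 + $4,050 = $19,710
Attorney fees: 30% of $19,710 = $5,913
Total award: $19,710 + $5,913 = $25,623

Total award: $25,623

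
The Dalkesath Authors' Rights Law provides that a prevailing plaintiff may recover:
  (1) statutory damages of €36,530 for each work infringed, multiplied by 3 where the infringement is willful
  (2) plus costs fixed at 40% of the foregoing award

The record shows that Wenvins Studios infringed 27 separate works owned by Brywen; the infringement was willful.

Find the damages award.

Statutory damages: 27 × €36,530 = €986,310
Trebled: 3 × €986,310 = €2,958,930
Costs: 40% of €2,958,930 = €1,183,572
Award plus costs: €2,958,930 + €1,183,572 = €4,142,502

€4,142,502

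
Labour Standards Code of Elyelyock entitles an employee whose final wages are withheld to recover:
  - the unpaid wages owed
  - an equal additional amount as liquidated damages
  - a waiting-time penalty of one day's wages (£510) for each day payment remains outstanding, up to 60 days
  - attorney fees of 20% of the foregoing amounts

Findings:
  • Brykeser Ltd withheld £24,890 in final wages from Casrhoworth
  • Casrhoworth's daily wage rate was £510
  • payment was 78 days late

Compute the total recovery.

Total award: £96,456

Liquidated damages (equal amount): £24,890
Penalty days: min(78, 60) = 60
Waiting-time penalty: 60 × £510 = £30,600
Subtotal: £24,890 + £24,890 + £30,600 = £80,380
Attorney fees: 20% of £80,380 = £16,076
Total award: £80,380 + £16,076 = £96,456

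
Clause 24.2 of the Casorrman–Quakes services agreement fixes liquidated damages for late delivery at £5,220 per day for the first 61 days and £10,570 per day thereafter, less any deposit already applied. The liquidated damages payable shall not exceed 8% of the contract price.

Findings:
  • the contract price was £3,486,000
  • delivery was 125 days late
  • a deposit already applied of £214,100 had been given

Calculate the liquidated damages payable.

First 61 days: 61 × £5,220 = £318,420
Remaining days: (125 − 61) × £10,570 = £676,480
Accrued per-day damages: £318,420 + £676,480 = £994,900
Less deposit already applied: £994,900 − £214,100 = £780,800
Cap: 8% of £3,486,000 = £278,880
Cap at £278,880: £780,800 exceeds the cap → £278,880

Liquidated damages: £278,880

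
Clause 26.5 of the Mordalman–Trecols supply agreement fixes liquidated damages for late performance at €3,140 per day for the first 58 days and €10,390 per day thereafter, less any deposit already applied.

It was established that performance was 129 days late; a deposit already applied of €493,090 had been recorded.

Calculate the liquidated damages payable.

First 58 days: 58 × €3,140 = €182,120
Remaining days: (129 − 58) × €10,390 = €737,690
Accrued per-day damages: €182,120 + €737,690 = €919,810
Less deposit already applied: €919,810 − €493,090 = €426,720

€426,720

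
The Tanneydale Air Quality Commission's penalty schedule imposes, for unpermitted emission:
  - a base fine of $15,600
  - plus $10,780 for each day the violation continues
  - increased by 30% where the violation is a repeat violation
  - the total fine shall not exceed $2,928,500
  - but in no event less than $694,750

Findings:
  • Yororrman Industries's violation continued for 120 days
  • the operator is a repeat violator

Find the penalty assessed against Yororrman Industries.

$1,701,960

Per-day component: 120 × $10,780 = $1,293,600
Base plus per-day: $15,600 + $1,293,600 = $1,309,200
Enhancement: 30% of $1,309,200 = $392,760
Enhanced fine: $1,309,200 + $392,760 = $1,701,960
Cap at $2,928,500: $1,701,960 is within the cap, no reduction.
Minimum $694,750: $1,701,960 meets the minimum, no increase.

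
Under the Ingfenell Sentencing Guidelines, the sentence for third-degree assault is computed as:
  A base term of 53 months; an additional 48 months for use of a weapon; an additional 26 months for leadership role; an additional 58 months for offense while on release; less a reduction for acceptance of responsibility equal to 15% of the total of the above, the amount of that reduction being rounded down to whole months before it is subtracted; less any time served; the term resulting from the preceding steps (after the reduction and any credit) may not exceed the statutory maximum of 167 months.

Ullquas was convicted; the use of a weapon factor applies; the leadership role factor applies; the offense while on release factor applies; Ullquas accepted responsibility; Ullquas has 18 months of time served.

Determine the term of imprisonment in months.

140 months

Use of a weapon enhancement: +48 months
Leadership role enhancement: +26 months
Offense while on release enhancement: +58 months
Adjusted term: 53 months + 48 months + 26 months + 58 months = 185 months
Acceptance of responsibility reduction: 15% of 185 months = 27 months (rounded down)
After reduction: 185 − 27 = 158 months
Less time served: 158 months − 18 months = 140 months
Cap at 167 months: 140 months is within the cap, no reduction.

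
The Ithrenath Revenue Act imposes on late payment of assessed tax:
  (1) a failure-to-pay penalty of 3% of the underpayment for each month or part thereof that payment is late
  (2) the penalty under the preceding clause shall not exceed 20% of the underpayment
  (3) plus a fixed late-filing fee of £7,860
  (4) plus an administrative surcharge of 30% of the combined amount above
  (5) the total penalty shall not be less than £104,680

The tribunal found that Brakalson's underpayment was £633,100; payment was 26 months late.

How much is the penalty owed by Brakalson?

Accrued rate: 3% × 26 = 78%, capped at 20% → 20%
Failure-to-pay penalty: 20% of £633,100 = £126,620
Penalty before surcharge: £126,620 + £7,860 = £134,480
Administrative surcharge: 30% of £134,480 = £40,344
Total penalty: £134,480 + £40,344 = £174,824
Minimum £104,680: £174,824 meets the minimum, no increase.

£174,824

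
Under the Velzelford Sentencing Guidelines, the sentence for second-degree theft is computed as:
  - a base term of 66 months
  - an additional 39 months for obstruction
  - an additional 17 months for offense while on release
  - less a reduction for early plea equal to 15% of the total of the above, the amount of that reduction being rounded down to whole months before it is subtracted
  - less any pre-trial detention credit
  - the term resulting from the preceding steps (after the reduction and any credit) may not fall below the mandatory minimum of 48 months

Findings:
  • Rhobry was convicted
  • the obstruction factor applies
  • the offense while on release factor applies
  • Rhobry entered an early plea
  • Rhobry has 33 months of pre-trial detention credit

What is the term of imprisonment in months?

Obstruction enhancement: +39 months
Offense while on release enhancement: +17 months
Adjusted term: 66 months + 39 months + 17 months = 122 months
Early plea reduction: 15% of 122 months = 18 months (rounded down)
After reduction: 122 − 18 = 104 months
Less pre-trial detention credit: 104 months − 33 months = 71 months
Minimum 48 months: 71 months meets the minimum, no increase.

71 months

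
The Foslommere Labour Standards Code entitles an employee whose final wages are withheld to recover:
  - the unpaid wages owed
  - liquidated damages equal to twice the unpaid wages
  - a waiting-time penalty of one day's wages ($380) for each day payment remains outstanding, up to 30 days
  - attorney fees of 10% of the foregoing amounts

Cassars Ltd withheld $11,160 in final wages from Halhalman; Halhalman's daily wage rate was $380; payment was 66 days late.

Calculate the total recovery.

Doubled: 2 × $11,160 = $22,320
Penalty days: min(66, 30) = 30
Waiting-time penalty: 30 × $380 = $11,400
Subtotal: $11,160 + $22,320 + $11,400 = $44,880
Attorney fees: 10% of $44,880 = $4,488
Total award: $44,880 + $4,488 = $49,368

$49,368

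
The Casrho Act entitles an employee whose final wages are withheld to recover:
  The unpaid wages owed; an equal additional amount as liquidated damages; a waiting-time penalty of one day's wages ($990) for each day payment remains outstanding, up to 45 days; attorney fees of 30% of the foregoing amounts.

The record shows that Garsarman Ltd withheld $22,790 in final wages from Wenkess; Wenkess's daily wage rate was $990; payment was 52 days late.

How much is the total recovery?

Liquidated damages (equal amount): $22,790
Penalty days: min(52, 45) = 45
Waiting-time penalty: 45 × $990 = $44,550
Subtotal: $22,790 + $22,790 + $44,550 = $90,130
Attorney fees: 30% of $90,130 = $27,039
Total award: $90,130 + $27,039 = $117,169

$117,169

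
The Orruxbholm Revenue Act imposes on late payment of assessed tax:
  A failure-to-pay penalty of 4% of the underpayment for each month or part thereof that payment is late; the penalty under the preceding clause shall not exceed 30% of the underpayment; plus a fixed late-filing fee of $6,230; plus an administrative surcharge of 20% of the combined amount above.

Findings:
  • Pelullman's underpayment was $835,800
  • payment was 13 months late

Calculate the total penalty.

$308,364

Accrued rate: 4% × 13 = 52%, capped at 30% → 30%
Failure-to-pay penalty: 30% of $835,800 = $250,740
Penalty before surcharge: $250,740 + $6,230 = $256,970
Administrative surcharge: 20% of $256,970 = $51,394
Total penalty: $256,970 + $51,394 = $308,364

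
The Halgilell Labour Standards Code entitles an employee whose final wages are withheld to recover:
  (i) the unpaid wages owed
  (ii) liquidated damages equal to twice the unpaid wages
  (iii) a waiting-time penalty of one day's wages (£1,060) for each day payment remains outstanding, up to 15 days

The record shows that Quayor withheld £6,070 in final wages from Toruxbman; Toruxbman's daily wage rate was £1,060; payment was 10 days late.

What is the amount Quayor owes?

Total award: £28,810

Doubled: 2 × £6,070 = £12,140
Penalty days: min(10, 15) = 10
Waiting-time penalty: 10 × £1,060 = £10,600
Total award: £6,070 + £12,140 + £10,600 = £28,810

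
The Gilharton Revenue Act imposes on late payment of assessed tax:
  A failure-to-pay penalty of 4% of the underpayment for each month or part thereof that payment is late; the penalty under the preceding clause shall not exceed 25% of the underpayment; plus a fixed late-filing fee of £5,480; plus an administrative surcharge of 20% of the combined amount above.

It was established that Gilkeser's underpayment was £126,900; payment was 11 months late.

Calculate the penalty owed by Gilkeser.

Accrued rate: 4% × 11 = 44%, capped at 25% → 25%
Failure-to-pay penalty: 25% of £126,900 = £31,725
Penalty before surcharge: £31,725 + £5,480 = £37,205
Administrative surcharge: 20% of £37,205 = £7,441
Total penalty: £37,205 + £7,441 = £44,646

£44,646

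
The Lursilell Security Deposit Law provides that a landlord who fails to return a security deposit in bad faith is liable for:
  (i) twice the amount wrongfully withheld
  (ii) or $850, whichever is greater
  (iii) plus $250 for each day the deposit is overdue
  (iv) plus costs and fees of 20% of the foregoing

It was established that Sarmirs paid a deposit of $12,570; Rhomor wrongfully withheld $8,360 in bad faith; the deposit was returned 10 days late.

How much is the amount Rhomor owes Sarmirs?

Doubled: 2 × $8,360 = $16,720
Minimum $850: $16,720 meets the minimum, no increase.
Late-return penalty: 10 × $250 = $2,500
Damages plus late penalty: $16,720 + $2,500 = $19,220
Costs and fees: 20% of $19,220 = $3,844
Total recovery: $19,220 + $3,844 = $23,064

$23,064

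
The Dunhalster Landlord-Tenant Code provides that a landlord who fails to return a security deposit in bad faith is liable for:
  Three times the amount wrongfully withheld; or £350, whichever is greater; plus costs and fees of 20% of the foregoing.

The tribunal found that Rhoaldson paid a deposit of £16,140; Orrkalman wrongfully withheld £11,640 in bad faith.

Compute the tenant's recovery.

Recovery: £41,904

Trebled: 3 × £11,640 = £34,920
Minimum £350: £34,920 meets the minimum, no increase.
Costs and fees: 20% of £34,920 = £6,984
Total recovery: £34,920 + £6,984 = £41,904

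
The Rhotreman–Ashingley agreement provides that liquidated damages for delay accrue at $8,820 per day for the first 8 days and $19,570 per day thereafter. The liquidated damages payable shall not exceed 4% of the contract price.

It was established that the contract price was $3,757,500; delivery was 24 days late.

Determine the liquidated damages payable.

First 8 days: 8 × $8,820 = $70,560
Remaining days: (24 − 8) × $19,570 = $313,120
Accrued per-day damages: $70,560 + $313,120 = $383,680
Cap: 4% of $3,757,500 = $150,300
Cap at $150,300: $383,680 exceeds the cap → $150,300

Liquidated damages: $150,300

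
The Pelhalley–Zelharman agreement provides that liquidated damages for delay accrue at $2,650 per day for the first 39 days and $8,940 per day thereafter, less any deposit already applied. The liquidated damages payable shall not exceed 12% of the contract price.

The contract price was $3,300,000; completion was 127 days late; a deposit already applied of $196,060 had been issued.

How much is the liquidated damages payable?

First 39 days: 39 × $2,650 = $103,350
Remaining days: (127 − 39) × $8,940 = $786,720
Accrued per-day damages: $103,350 + $786,720 = $890,070
Less deposit already applied: $890,070 − $196,060 = $694,010
Cap: 12% of $3,300,000 = $396,000
Cap at $396,000: $694,010 exceeds the cap → $396,000

$396,000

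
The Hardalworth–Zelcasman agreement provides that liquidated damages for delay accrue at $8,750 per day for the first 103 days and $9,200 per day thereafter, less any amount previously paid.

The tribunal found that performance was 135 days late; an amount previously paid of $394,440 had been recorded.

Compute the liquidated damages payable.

Liquidated damages: $801,210

First 103 days: 103 × $8,750 = $901,250
Remaining days: (135 − 103) × $9,200 = $294,400
Accrued per-day damages: $901,250 + $294,400 = $1,195,650
Less amount previously paid: $1,195,650 − $394,440 = $801,210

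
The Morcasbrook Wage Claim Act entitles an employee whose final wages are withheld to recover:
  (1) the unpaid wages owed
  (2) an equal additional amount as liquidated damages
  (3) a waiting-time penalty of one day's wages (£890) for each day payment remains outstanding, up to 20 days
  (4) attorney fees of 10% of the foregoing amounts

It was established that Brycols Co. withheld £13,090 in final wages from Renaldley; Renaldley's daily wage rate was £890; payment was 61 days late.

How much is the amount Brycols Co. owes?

£48,378

Liquidated damages (equal amount): £13,090
Penalty days: min(61, 20) = 20
Waiting-time penalty: 20 × £890 = £17,800
Subtotal: £13,090 + £13,090 + £17,800 = £43,980
Attorney fees: 10% of £43,980 = £4,398
Total award: £43,980 + £4,398 = £48,378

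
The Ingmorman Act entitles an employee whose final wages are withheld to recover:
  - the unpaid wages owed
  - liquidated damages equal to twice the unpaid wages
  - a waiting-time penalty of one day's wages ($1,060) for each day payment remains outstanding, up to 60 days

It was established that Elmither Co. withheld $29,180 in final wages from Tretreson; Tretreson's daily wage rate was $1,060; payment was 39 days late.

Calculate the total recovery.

Doubled: 2 × $29,180 = $58,360
Penalty days: min(39, 60) = 39
Waiting-time penalty: 39 × $1,060 = $41,340
Total award: $29,180 + $58,360 + $41,340 = $128,880

$128,880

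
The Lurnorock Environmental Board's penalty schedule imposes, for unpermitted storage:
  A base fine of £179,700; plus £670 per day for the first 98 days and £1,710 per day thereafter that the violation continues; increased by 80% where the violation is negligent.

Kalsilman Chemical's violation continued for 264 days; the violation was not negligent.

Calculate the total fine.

First 98 days: 98 × £670 = £65,660
Remaining days: (264 − 98) × £1,710 = £283,860
Per-day component: £65,660 + £283,860 = £349,520
Base plus per-day: £179,700 + £349,520 = £529,220
The violation was not negligent: no 80% increase.

£529,220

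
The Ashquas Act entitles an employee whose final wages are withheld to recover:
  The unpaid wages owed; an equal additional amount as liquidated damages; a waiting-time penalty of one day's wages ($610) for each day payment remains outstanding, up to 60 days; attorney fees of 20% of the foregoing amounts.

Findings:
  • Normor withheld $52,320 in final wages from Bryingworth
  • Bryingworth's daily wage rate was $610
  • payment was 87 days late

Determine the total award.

$169,488

Liquidated damages (equal amount): $52,320
Penalty days: min(87, 60) = 60
Waiting-time penalty: 60 × $610 = $36,600
Subtotal: $52,320 + $52,320 + $36,600 = $141,240
Attorney fees: 20% of $141,240 = $28,248
Total award: $141,240 + $28,248 = $169,488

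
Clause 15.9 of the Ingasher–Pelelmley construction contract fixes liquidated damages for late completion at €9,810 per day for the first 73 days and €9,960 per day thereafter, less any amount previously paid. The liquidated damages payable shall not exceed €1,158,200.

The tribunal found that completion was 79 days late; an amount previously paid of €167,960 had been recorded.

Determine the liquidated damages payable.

First 73 days: 73 × €9,810 = €716,130
Remaining days: (79 − 73) × €9,960 = €59,760
Accrued per-day damages: €716,130 + €59,760 = €775,890
Less amount previously paid: €775,890 − €167,960 = €607,930
Cap at €1,158,200: €607,930 is within the cap, no reduction.

€607,930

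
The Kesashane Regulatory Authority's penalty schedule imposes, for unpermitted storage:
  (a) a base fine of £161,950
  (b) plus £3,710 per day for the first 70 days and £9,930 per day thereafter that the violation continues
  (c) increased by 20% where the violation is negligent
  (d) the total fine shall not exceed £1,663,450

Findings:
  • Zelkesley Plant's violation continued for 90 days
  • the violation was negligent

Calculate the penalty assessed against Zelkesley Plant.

First 70 days: 70 × £3,710 = £259,700
Remaining days: (90 − 70) × £9,930 = £198,600
Per-day component: £259,700 + £198,600 = £458,300
Base plus per-day: £161,950 + £458,300 = £620,250
Enhancement: 20% of £620,250 = £124,050
Enhanced fine: £620,250 + £124,050 = £744,300
Cap at £1,663,450: £744,300 is within the cap, no reduction.

£744,300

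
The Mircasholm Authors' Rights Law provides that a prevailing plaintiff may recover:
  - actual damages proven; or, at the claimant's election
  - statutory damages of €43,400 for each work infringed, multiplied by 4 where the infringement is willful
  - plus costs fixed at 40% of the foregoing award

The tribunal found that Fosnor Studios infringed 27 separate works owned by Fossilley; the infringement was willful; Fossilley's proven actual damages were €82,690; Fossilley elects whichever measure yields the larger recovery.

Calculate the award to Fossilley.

Statutory damages: 27 × €43,400 = €1,171,800
Multiplied by 4: 4 × €1,171,800 = €4,687,200
Greater of actual damages (€82,690) or enhanced statutory damages (€4,687,200): €4,687,200
Costs: 40% of €4,687,200 = €1,874,880
Award plus costs: €4,687,200 + €1,874,880 = €6,562,080

€6,562,080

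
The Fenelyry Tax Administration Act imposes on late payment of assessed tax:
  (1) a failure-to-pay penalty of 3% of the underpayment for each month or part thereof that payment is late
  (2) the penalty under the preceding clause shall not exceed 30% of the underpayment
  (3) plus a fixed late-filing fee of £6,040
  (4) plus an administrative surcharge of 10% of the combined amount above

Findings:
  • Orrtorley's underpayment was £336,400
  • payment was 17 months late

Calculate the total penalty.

£117,656

Accrued rate: 3% × 17 = 51%, capped at 30% → 30%
Failure-to-pay penalty: 30% of £336,400 = £100,920
Penalty before surcharge: £100,920 + £6,040 = £106,960
Administrative surcharge: 10% of £106,960 = £10,696
Total penalty: £106,960 + £10,696 = £117,656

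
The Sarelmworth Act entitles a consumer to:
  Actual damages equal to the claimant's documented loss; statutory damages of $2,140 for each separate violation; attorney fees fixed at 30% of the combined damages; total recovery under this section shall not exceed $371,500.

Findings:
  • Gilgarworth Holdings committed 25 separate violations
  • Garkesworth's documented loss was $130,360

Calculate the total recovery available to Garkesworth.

Statutory damages: 25 × $2,140 = $53,500
Combined damages: $130,360 + $53,500 = $183,860
Attorney fees: 30% of $183,860 = $55,158
Total before cap: $183,860 + $55,158 = $239,018
Cap at $371,500: $239,018 is within the cap, no reduction.

$239,018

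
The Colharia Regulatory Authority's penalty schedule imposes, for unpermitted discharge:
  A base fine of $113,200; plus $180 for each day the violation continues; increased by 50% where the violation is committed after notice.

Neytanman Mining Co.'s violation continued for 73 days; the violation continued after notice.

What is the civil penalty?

$189,510

Per-day component: 73 × $180 = $13,140
Base plus per-day: $113,200 + $13,140 = $126,340
Enhancement: 50% of $126,340 = $63,170
Enhanced fine: $126,340 + $63,170 = $189,510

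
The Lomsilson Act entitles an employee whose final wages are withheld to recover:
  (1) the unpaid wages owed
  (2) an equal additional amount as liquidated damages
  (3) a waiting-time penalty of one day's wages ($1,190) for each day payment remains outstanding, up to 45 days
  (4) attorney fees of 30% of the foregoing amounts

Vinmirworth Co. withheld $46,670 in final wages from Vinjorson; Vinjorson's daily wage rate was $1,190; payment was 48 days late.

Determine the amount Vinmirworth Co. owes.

Liquidated damages (equal amount): $46,670
Penalty days: min(48, 45) = 45
Waiting-time penalty: 45 × $1,190 = $53,550
Subtotal: $46,670 + $46,670 + $53,550 = $146,890
Attorney fees: 30% of $146,890 = $44,067
Total award: $146,890 + $44,067 = $190,957

$190,957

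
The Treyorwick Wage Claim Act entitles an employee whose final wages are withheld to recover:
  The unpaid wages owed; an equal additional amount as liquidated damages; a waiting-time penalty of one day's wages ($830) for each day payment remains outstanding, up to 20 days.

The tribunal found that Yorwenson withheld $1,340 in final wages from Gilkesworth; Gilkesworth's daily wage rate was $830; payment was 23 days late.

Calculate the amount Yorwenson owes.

Liquidated damages (equal amount): $1,340
Penalty days: min(23, 20) = 20
Waiting-time penalty: 20 × $830 = $16,600
Total award: $1,340 + $1,340 + $16,600 = $19,280

$19,280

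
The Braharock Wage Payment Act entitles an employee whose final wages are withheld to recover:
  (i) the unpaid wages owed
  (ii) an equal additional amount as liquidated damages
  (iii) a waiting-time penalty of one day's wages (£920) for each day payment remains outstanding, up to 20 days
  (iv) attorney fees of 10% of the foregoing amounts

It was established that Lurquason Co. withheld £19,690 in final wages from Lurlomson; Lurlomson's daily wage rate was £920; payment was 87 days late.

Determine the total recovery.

Liquidated damages (equal amount): £19,690
Penalty days: min(87, 20) = 20
Waiting-time penalty: 20 × £920 = £18,400
Subtotal: £19,690 + £19,690 + £18,400 = £57,780
Attorney fees: 10% of £57,780 = £5,778
Total award: £57,780 + £5,778 = £63,558

Total award: £63,558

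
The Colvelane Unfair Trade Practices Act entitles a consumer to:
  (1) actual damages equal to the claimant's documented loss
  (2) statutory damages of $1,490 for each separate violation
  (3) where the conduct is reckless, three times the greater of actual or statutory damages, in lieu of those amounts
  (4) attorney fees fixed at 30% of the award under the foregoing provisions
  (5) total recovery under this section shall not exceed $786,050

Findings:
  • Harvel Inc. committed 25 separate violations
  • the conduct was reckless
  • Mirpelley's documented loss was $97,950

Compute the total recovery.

Statutory damages: 25 × $1,490 = $37,250
Greater of actual damages ($97,950) or statutory damages ($37,250): $97,950
Trebled: 3 × $97,950 = $293,850
Attorney fees: 30% of $293,850 = $88,155
Total before cap: $293,850 + $88,155 = $382,005
Cap at $786,050: $382,005 is within the cap, no reduction.

$382,005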